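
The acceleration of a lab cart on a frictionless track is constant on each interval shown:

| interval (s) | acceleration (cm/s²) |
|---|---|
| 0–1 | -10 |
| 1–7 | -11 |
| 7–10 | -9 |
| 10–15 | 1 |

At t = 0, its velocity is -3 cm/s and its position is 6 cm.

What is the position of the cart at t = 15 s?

-1073 cm

On each constant-a segment, Δv = aΔt and Δx = v₀Δt + ½aΔt²; chain segment to segment.
0–1 s: v starts -3 cm/s; Δx = -3·1 + ½·-10·1² = -8 cm; v ends -13 cm/s.
1–7 s: v starts -13 cm/s; Δx = -13·6 + ½·-11·6² = -276 cm; v ends -79 cm/s.
7–10 s: v starts -79 cm/s; Δx = -79·3 + ½·-9·3² = -277.5 cm; v ends -106 cm/s.
10–15 s: v starts -106 cm/s; Δx = -106·5 + ½·1·5² = -517.5 cm; v ends -101 cm/s.
x(15) = 6 + Σ Δx = -1073 cm.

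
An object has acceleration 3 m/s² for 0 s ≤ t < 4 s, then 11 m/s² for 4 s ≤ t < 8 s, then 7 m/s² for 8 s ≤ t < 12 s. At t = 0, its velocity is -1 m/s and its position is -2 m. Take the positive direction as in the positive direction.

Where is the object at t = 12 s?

On each constant-a segment, Δv = aΔt and Δx = v₀Δt + ½aΔt²; chain segment to segment.
0–4 s: v starts -1 m/s; Δx = -1·4 + ½·3·4² = 20 m; v ends 11 m/s.
4–8 s: v starts 11 m/s; Δx = 11·4 + ½·11·4² = 132 m; v ends 55 m/s.
8–12 s: v starts 55 m/s; Δx = 55·4 + ½·7·4² = 276 m; v ends 83 m/s.
x(12) = -2 + Σ Δx = 426 m.

426 m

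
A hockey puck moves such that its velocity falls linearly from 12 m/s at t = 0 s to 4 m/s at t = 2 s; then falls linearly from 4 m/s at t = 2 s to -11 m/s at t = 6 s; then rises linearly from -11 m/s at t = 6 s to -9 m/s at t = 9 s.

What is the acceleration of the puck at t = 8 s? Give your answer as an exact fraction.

Acceleration is the slope of the v-t graph on 6–9 s: (-9 − -11)/(9 − 6) = 2/3 m/s².

2/3 m/s²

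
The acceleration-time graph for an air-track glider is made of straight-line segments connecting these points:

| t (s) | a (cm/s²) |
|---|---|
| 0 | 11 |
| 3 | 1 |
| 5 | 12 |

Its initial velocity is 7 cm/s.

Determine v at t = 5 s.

38 cm/s

Δv equals the area under the a-t graph; then v = v₀ + Δv.
0–3 s: ½(11 + 1)(3) = 18 cm/s
3–5 s: ½(1 + 12)(2) = 13 cm/s
Δv = 31 cm/s, so v(5) = 7 + (31) = 38 cm/s.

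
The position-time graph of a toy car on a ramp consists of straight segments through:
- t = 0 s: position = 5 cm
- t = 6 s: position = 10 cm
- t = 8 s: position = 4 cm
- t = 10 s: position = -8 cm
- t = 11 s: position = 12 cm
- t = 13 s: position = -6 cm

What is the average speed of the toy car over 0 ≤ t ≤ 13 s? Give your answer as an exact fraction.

Average speed = (total path length)/(elapsed time); on a piecewise-linear x-t graph the path length is Σ|Δx|.
0–6 s: |Δx| = |10 − 5| = 5 cm
6–8 s: |Δx| = |4 − 10| = 6 cm
8–10 s: |Δx| = |-8 − 4| = 12 cm
10–11 s: |Δx| = |12 − -8| = 20 cm
11–13 s: |Δx| = |-6 − 12| = 18 cm
Total path = 61 cm; average speed = 61/13 = 61/13 cm/s.

61/13 cm/s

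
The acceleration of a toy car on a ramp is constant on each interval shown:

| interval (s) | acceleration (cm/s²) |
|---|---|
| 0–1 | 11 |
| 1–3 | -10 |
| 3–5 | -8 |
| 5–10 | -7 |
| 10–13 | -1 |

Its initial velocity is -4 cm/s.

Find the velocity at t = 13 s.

-67 cm/s

Δv equals the area under the a-t graph; then v = v₀ + Δv.
0–1 s: 11 × 1 = 11 cm/s
1–3 s: -10 × 2 = -20 cm/s
3–5 s: -8 × 2 = -16 cm/s
5–10 s: -7 × 5 = -35 cm/s
10–13 s: -1 × 3 = -3 cm/s
Δv = -63 cm/s, so v(13) = -4 + (-63) = -67 cm/s.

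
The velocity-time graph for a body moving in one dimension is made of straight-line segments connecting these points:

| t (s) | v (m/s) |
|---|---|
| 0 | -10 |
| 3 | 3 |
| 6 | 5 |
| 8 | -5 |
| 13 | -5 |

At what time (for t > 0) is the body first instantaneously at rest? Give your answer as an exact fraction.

v changes sign on 0–3 s (from -10 to 3); the graph is linear there, so v = 0 at t = 0 + (10)·(3 − 0)/(3 − -10) = 30/13 s.

t = 30/13 s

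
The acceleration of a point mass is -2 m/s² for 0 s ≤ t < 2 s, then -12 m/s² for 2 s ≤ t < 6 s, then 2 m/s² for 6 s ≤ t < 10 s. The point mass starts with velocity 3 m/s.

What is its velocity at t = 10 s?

Δv equals the area under the a-t graph; then v = v₀ + Δv.
0–2 s: -2 × 2 = -4 m/s
2–6 s: -12 × 4 = -48 m/s
6–10 s: 2 × 4 = 8 m/s
Δv = -44 m/s, so v(10) = 3 + (-44) = -41 m/s.

-41 m/s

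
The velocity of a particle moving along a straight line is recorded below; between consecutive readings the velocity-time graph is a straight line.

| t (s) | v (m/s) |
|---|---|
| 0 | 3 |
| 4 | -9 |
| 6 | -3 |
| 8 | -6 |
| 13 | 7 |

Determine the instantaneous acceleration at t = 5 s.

Acceleration is the slope of the v-t graph on 4–6 s: (-3 − -9)/(6 − 4) = 3 m/s².

3 m/s²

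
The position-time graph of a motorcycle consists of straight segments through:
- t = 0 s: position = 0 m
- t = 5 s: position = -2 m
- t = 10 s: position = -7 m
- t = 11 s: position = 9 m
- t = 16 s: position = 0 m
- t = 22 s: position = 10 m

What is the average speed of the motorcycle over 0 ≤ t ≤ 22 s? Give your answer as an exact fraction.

Average speed = (total path length)/(elapsed time); on a piecewise-linear x-t graph the path length is Σ|Δx|.
0–5 s: |Δx| = |-2 − 0| = 2 m
5–10 s: |Δx| = |-7 − -2| = 5 m
10–11 s: |Δx| = |9 − -7| = 16 m
11–16 s: |Δx| = |0 − 9| = 9 m
16–22 s: |Δx| = |10 − 0| = 10 m
Total path = 42 m; average speed = 42/22 = 21/11 m/s.

21/11 m/s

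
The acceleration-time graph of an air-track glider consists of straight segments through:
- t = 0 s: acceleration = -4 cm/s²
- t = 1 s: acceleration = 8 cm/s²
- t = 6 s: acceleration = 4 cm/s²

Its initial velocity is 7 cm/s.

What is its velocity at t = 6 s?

Δv equals the area under the a-t graph; then v = v₀ + Δv.
0–1 s: ½(-4 + 8)(1) = 2 cm/s
1–6 s: ½(8 + 4)(5) = 30 cm/s
Δv = 32 cm/s, so v(6) = 7 + (32) = 39 cm/s.

39 cm/s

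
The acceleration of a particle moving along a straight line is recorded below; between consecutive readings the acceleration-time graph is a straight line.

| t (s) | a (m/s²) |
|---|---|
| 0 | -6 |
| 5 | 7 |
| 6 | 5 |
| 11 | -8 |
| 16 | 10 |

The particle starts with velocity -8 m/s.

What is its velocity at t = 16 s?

-2 m/s

Δv equals the area under the a-t graph; then v = v₀ + Δv.
0–5 s: ½(-6 + 7)(5) = 2.5 m/s
5–6 s: ½(7 + 5)(1) = 6 m/s
6–11 s: ½(5 + -8)(5) = -7.5 m/s
11–16 s: ½(-8 + 10)(5) = 5 m/s
Δv = 6 m/s, so v(16) = -8 + (6) = -2 m/s.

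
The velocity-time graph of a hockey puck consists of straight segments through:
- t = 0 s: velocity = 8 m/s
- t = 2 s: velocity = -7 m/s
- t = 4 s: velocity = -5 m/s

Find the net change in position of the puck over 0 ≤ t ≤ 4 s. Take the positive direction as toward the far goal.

-11 m

Net displacement equals the area under the velocity-time graph (areas below the axis count negative).
0–2 s: ½(8 + -7)(2) = 1 m
2–4 s: ½(-7 + -5)(2) = -12 m
Net displacement = -11 m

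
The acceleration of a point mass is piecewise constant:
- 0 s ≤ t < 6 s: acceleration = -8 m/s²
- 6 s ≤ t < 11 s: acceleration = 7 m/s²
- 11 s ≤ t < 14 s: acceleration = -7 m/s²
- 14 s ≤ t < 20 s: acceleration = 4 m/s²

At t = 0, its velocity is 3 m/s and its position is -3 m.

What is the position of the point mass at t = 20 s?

On each constant-a segment, Δv = aΔt and Δx = v₀Δt + ½aΔt²; chain segment to segment.
0–6 s: v starts 3 m/s; Δx = 3·6 + ½·-8·6² = -126 m; v ends -45 m/s.
6–11 s: v starts -45 m/s; Δx = -45·5 + ½·7·5² = -137.5 m; v ends -10 m/s.
11–14 s: v starts -10 m/s; Δx = -10·3 + ½·-7·3² = -61.5 m; v ends -31 m/s.
14–20 s: v starts -31 m/s; Δx = -31·6 + ½·4·6² = -114 m; v ends -7 m/s.
x(20) = -3 + Σ Δx = -442 m.

-442 m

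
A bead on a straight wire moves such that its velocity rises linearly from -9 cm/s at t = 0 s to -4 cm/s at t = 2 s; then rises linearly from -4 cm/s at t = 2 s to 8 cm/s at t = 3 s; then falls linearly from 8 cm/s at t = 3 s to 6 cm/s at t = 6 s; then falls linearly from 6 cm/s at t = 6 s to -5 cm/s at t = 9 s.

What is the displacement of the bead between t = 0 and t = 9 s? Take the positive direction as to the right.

Net displacement equals the area under the velocity-time graph (areas below the axis count negative).
0–2 s: ½(-9 + -4)(2) = -13 cm
2–3 s: ½(-4 + 8)(1) = 2 cm
3–6 s: ½(8 + 6)(3) = 21 cm
6–9 s: ½(6 + -5)(3) = 1.5 cm
Net displacement = 11.5 cm

11.5 cm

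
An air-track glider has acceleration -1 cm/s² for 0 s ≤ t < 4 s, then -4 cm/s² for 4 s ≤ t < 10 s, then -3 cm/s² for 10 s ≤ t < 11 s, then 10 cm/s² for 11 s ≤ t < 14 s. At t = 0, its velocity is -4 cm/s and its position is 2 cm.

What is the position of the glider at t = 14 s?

-235.5 cm

On each constant-a segment, Δv = aΔt and Δx = v₀Δt + ½aΔt²; chain segment to segment.
0–4 s: v starts -4 cm/s; Δx = -4·4 + ½·-1·4² = -24 cm; v ends -8 cm/s.
4–10 s: v starts -8 cm/s; Δx = -8·6 + ½·-4·6² = -120 cm; v ends -32 cm/s.
10–11 s: v starts -32 cm/s; Δx = -32·1 + ½·-3·1² = -33.5 cm; v ends -35 cm/s.
11–14 s: v starts -35 cm/s; Δx = -35·3 + ½·10·3² = -60 cm; v ends -5 cm/s.
x(14) = 2 + Σ Δx = -235.5 cm.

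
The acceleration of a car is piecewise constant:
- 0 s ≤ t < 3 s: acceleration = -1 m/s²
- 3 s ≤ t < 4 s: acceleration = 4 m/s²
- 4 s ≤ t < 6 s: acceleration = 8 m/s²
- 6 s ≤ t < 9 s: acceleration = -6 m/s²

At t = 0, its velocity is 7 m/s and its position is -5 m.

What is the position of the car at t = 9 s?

94.5 m

On each constant-a segment, Δv = aΔt and Δx = v₀Δt + ½aΔt²; chain segment to segment.
0–3 s: v starts 7 m/s; Δx = 7·3 + ½·-1·3² = 16.5 m; v ends 4 m/s.
3–4 s: v starts 4 m/s; Δx = 4·1 + ½·4·1² = 6 m; v ends 8 m/s.
4–6 s: v starts 8 m/s; Δx = 8·2 + ½·8·2² = 32 m; v ends 24 m/s.
6–9 s: v starts 24 m/s; Δx = 24·3 + ½·-6·3² = 45 m; v ends 6 m/s.
x(9) = -5 + Σ Δx = 94.5 m.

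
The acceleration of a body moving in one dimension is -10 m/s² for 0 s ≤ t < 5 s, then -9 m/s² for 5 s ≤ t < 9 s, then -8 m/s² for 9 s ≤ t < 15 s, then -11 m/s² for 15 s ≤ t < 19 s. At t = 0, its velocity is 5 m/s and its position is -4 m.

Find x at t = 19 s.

-1590 m

On each constant-a segment, Δv = aΔt and Δx = v₀Δt + ½aΔt²; chain segment to segment.
0–5 s: v starts 5 m/s; Δx = 5·5 + ½·-10·5² = -100 m; v ends -45 m/s.
5–9 s: v starts -45 m/s; Δx = -45·4 + ½·-9·4² = -252 m; v ends -81 m/s.
9–15 s: v starts -81 m/s; Δx = -81·6 + ½·-8·6² = -630 m; v ends -129 m/s.
15–19 s: v starts -129 m/s; Δx = -129·4 + ½·-11·4² = -604 m; v ends -173 m/s.
x(19) = -4 + Σ Δx = -1590 m.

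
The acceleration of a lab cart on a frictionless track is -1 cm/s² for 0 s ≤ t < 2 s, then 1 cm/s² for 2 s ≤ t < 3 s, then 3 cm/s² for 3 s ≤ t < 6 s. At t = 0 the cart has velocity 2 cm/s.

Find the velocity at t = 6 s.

Δv equals the area under the a-t graph; then v = v₀ + Δv.
0–2 s: -1 × 2 = -2 cm/s
2–3 s: 1 × 1 = 1 cm/s
3–6 s: 3 × 3 = 9 cm/s
Δv = 8 cm/s, so v(6) = 2 + (8) = 10 cm/s.

10 cm/s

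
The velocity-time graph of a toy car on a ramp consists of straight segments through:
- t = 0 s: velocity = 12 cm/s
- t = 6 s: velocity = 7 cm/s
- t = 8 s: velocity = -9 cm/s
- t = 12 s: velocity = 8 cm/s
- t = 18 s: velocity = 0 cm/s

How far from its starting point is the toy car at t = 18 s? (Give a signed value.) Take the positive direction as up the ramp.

Displacement is the signed area under the v-t curve.
0–6 s: ½(12 + 7)(6) = 57 cm
6–8 s: ½(7 + -9)(2) = -2 cm
8–12 s: ½(-9 + 8)(4) = -2 cm
12–18 s: ½(8 + 0)(6) = 24 cm
Net displacement = 77 cm

77 cm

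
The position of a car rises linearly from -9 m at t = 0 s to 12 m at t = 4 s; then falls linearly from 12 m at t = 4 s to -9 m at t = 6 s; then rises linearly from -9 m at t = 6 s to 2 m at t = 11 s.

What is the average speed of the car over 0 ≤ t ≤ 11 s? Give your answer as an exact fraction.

Average speed = (total path length)/(elapsed time); on a piecewise-linear x-t graph the path length is Σ|Δx|.
0–4 s: |Δx| = |12 − -9| = 21 m
4–6 s: |Δx| = |-9 − 12| = 21 m
6–11 s: |Δx| = |2 − -9| = 11 m
Total path = 53 m; average speed = 53/11 = 53/11 m/s.

53/11 m/s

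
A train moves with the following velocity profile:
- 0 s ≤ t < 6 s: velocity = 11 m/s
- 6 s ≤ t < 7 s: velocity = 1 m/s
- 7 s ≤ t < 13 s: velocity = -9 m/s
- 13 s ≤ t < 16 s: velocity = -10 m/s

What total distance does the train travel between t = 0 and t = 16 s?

151 m

Total distance travelled is ∫|v| dt — sum the magnitudes of each area piece.
0–6 s: |11| × 6 = 66 m
6–7 s: |1| × 1 = 1 m
7–13 s: |-9| × 6 = 54 m
13–16 s: |-10| × 3 = 30 m
Total distance = 151 m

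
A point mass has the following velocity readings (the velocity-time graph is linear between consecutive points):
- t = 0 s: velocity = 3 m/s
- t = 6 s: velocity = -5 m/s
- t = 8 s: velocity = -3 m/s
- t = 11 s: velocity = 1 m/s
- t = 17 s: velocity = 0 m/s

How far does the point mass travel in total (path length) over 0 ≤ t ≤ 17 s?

27.5 m

Total distance travelled is ∫|v| dt — sum the magnitudes of each area piece.
0–6 s: v = 0 at t = 2.25 s; triangle areas 3.375 + 9.375 = 12.75 m
6–8 s: |½(-5 + -3)(2)| = 8 m
8–11 s: v = 0 at t = 10.25 s; triangle areas 3.375 + 0.375 = 3.75 m
11–17 s: |½(1 + 0)(6)| = 3 m
Total distance = 27.5 m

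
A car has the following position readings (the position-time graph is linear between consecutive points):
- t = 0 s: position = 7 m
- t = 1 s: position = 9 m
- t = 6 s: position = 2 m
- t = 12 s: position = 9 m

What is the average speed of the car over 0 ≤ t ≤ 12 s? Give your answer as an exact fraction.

4/3 m/s

Average speed = (total path length)/(elapsed time); on a piecewise-linear x-t graph the path length is Σ|Δx|.
0–1 s: |Δx| = |9 − 7| = 2 m
1–6 s: |Δx| = |2 − 9| = 7 m
6–12 s: |Δx| = |9 − 2| = 7 m
Total path = 16 m; average speed = 16/12 = 4/3 m/s.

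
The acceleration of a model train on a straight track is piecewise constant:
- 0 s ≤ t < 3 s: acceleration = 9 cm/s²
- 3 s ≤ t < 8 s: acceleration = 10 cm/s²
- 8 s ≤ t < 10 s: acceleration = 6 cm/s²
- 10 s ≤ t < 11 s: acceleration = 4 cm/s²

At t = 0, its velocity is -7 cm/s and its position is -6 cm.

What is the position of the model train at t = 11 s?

474.5 cm

On each constant-a segment, Δv = aΔt and Δx = v₀Δt + ½aΔt²; chain segment to segment.
0–3 s: v starts -7 cm/s; Δx = -7·3 + ½·9·3² = 19.5 cm; v ends 20 cm/s.
3–8 s: v starts 20 cm/s; Δx = 20·5 + ½·10·5² = 225 cm; v ends 70 cm/s.
8–10 s: v starts 70 cm/s; Δx = 70·2 + ½·6·2² = 152 cm; v ends 82 cm/s.
10–11 s: v starts 82 cm/s; Δx = 82·1 + ½·4·1² = 84 cm; v ends 86 cm/s.
x(11) = -6 + Σ Δx = 474.5 cm.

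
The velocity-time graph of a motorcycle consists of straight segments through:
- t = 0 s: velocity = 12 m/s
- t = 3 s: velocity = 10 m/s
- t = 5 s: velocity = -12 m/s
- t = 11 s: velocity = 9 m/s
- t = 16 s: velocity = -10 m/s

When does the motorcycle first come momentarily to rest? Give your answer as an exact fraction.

v changes sign on 3–5 s (from 10 to -12); the graph is linear there, so v = 0 at t = 3 + (-10)·(5 − 3)/(-12 − 10) = 43/11 s.

t = 43/11 s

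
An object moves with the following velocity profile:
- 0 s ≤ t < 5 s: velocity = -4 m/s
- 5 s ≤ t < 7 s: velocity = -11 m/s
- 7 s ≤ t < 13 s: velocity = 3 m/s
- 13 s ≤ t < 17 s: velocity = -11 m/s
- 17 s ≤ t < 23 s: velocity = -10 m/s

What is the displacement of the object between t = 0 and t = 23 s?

-128 m

Net displacement equals the area under the velocity-time graph (areas below the axis count negative).
0–5 s: -4 × 5 = -20 m
5–7 s: -11 × 2 = -22 m
7–13 s: 3 × 6 = 18 m
13–17 s: -11 × 4 = -44 m
17–23 s: -10 × 6 = -60 m
Net displacement = -128 m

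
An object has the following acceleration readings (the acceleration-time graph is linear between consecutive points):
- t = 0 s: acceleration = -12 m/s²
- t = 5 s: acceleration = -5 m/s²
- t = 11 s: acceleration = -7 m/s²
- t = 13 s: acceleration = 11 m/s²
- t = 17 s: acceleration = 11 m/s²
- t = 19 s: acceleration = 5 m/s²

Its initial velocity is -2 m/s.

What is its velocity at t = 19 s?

-16.5 m/s

Δv equals the area under the a-t graph; then v = v₀ + Δv.
0–5 s: ½(-12 + -5)(5) = -42.5 m/s
5–11 s: ½(-5 + -7)(6) = -36 m/s
11–13 s: ½(-7 + 11)(2) = 4 m/s
13–17 s: 11 × 4 = 44 m/s
17–19 s: ½(11 + 5)(2) = 16 m/s
Δv = -14.5 m/s, so v(19) = -2 + (-14.5) = -16.5 m/s.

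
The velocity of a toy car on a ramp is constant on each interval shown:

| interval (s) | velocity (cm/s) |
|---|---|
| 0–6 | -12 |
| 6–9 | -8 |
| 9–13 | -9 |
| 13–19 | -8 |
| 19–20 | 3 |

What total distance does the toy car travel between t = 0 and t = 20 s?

Distance (not displacement) is the total path length: add the absolute areas under v-t.
0–6 s: |-12| × 6 = 72 cm
6–9 s: |-8| × 3 = 24 cm
9–13 s: |-9| × 4 = 36 cm
13–19 s: |-8| × 6 = 48 cm
19–20 s: |3| × 1 = 3 cm
Total distance = 183 cm

183 cm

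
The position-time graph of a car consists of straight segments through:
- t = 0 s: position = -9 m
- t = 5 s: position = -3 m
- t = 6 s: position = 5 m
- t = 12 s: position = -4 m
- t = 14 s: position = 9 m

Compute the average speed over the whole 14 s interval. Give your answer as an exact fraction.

18/7 m/s

Average speed = (total path length)/(elapsed time); on a piecewise-linear x-t graph the path length is Σ|Δx|.
0–5 s: |Δx| = |-3 − -9| = 6 m
5–6 s: |Δx| = |5 − -3| = 8 m
6–12 s: |Δx| = |-4 − 5| = 9 m
12–14 s: |Δx| = |9 − -4| = 13 m
Total path = 36 m; average speed = 36/14 = 18/7 m/s.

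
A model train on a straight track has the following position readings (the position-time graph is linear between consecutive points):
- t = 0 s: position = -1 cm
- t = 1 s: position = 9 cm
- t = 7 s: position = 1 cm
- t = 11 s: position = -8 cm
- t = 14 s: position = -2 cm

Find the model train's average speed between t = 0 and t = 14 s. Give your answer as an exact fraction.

Average speed = (total path length)/(elapsed time); on a piecewise-linear x-t graph the path length is Σ|Δx|.
0–1 s: |Δx| = |9 − -1| = 10 cm
1–7 s: |Δx| = |1 − 9| = 8 cm
7–11 s: |Δx| = |-8 − 1| = 9 cm
11–14 s: |Δx| = |-2 − -8| = 6 cm
Total path = 33 cm; average speed = 33/14 = 33/14 cm/s.

33/14 cm/s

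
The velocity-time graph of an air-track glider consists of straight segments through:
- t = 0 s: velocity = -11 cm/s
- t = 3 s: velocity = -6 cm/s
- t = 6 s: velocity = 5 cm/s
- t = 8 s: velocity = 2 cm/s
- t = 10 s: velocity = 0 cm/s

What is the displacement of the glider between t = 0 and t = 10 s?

-18 cm

Net displacement equals the area under the velocity-time graph (areas below the axis count negative).
0–3 s: ½(-11 + -6)(3) = -25.5 cm
3–6 s: ½(-6 + 5)(3) = -1.5 cm
6–8 s: ½(5 + 2)(2) = 7 cm
8–10 s: ½(2 + 0)(2) = 2 cm
Net displacement = -18 cm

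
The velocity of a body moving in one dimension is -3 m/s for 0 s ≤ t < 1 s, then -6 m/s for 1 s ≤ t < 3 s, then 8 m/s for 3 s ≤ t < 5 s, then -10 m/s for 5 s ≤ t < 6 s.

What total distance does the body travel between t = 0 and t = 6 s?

41 m

Distance (not displacement) is the total path length: add the absolute areas under v-t.
0–1 s: |-3| × 1 = 3 m
1–3 s: |-6| × 2 = 12 m
3–5 s: |8| × 2 = 16 m
5–6 s: |-10| × 1 = 10 m
Total distance = 41 m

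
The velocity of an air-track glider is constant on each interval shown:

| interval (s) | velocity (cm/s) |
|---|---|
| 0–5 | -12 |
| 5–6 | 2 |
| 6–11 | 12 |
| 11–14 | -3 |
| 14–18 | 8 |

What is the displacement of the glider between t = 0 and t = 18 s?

25 cm

Net displacement equals the area under the velocity-time graph (areas below the axis count negative).
0–5 s: -12 × 5 = -60 cm
5–6 s: 2 × 1 = 2 cm
6–11 s: 12 × 5 = 60 cm
11–14 s: -3 × 3 = -9 cm
14–18 s: 8 × 4 = 32 cm
Net displacement = 25 cm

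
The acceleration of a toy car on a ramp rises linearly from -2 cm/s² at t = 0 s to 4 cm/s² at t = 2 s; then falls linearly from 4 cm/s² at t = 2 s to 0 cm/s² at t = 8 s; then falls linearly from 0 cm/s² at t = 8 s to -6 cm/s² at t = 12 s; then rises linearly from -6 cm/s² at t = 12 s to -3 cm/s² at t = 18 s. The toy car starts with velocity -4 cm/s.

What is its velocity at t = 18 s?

-29 cm/s

Δv equals the area under the a-t graph; then v = v₀ + Δv.
0–2 s: ½(-2 + 4)(2) = 2 cm/s
2–8 s: ½(4 + 0)(6) = 12 cm/s
8–12 s: ½(0 + -6)(4) = -12 cm/s
12–18 s: ½(-6 + -3)(6) = -27 cm/s
Δv = -25 cm/s, so v(18) = -4 + (-25) = -29 cm/s.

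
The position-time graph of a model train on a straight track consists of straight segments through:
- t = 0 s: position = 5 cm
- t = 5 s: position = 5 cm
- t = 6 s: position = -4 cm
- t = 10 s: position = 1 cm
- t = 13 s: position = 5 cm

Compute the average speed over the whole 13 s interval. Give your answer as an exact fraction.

18/13 cm/s

Average speed = (total path length)/(elapsed time); on a piecewise-linear x-t graph the path length is Σ|Δx|.
0–5 s: |Δx| = |5 − 5| = 0 cm
5–6 s: |Δx| = |-4 − 5| = 9 cm
6–10 s: |Δx| = |1 − -4| = 5 cm
10–13 s: |Δx| = |5 − 1| = 4 cm
Total path = 18 cm; average speed = 18/13 = 18/13 cm/s.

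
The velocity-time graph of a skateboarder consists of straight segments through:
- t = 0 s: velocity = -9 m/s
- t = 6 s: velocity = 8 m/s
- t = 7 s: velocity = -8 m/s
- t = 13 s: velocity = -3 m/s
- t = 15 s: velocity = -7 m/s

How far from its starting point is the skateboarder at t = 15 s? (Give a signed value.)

Displacement is the signed area under the v-t curve.
0–6 s: ½(-9 + 8)(6) = -3 m
6–7 s: ½(8 + -8)(1) = 0 m
7–13 s: ½(-8 + -3)(6) = -33 m
13–15 s: ½(-3 + -7)(2) = -10 m
Net displacement = -46 m

-46 m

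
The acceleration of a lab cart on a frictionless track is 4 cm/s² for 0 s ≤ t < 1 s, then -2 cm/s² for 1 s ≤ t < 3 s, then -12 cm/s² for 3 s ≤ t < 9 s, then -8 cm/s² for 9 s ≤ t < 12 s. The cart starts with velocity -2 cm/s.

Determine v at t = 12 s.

Δv equals the area under the a-t graph; then v = v₀ + Δv.
0–1 s: 4 × 1 = 4 cm/s
1–3 s: -2 × 2 = -4 cm/s
3–9 s: -12 × 6 = -72 cm/s
9–12 s: -8 × 3 = -24 cm/s
Δv = -96 cm/s, so v(12) = -2 + (-96) = -98 cm/s.

-98 cm/s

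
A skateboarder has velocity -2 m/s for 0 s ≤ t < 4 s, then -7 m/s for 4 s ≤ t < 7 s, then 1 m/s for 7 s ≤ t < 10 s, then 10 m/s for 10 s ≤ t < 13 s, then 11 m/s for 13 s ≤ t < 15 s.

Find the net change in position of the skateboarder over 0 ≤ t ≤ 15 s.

26 m

Net displacement equals the area under the velocity-time graph (areas below the axis count negative).
0–4 s: -2 × 4 = -8 m
4–7 s: -7 × 3 = -21 m
7–10 s: 1 × 3 = 3 m
10–13 s: 10 × 3 = 30 m
13–15 s: 11 × 2 = 22 m
Net displacement = 26 m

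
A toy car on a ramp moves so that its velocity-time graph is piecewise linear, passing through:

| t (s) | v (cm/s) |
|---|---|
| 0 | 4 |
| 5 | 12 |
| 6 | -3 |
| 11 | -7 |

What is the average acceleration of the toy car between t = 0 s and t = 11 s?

-1 cm/s²

Average acceleration = Δv/Δt = (-7 − 4)/(11 − 0) = -1 cm/s².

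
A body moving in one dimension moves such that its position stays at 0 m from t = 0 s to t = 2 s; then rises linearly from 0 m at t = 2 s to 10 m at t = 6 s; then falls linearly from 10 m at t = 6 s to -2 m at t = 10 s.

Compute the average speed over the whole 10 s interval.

Average speed = (total path length)/(elapsed time); on a piecewise-linear x-t graph the path length is Σ|Δx|.
0–2 s: |Δx| = |0 − 0| = 0 m
2–6 s: |Δx| = |10 − 0| = 10 m
6–10 s: |Δx| = |-2 − 10| = 12 m
Total path = 22 m; average speed = 22/10 = 2.2 m/s.

2.2 m/s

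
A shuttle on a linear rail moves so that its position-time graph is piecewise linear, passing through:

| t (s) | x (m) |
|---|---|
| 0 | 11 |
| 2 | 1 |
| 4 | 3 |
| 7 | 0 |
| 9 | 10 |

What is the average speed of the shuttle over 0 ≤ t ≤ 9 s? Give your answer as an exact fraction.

Average speed = (total path length)/(elapsed time); on a piecewise-linear x-t graph the path length is Σ|Δx|.
0–2 s: |Δx| = |1 − 11| = 10 m
2–4 s: |Δx| = |3 − 1| = 2 m
4–7 s: |Δx| = |0 − 3| = 3 m
7–9 s: |Δx| = |10 − 0| = 10 m
Total path = 25 m; average speed = 25/9 = 25/9 m/s.

25/9 m/s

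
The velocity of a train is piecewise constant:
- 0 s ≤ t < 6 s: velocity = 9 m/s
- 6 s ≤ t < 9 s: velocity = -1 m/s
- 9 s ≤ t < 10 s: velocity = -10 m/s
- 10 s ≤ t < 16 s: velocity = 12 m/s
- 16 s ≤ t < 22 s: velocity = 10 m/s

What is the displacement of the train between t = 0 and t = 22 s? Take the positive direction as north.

Net displacement equals the area under the velocity-time graph (areas below the axis count negative).
0–6 s: 9 × 6 = 54 m
6–9 s: -1 × 3 = -3 m
9–10 s: -10 × 1 = -10 m
10–16 s: 12 × 6 = 72 m
16–22 s: 10 × 6 = 60 m
Net displacement = 173 m

173 m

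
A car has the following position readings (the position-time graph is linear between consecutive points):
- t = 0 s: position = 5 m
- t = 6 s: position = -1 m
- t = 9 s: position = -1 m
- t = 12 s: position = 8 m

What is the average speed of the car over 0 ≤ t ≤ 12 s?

1.25 m/s

Average speed = (total path length)/(elapsed time); on a piecewise-linear x-t graph the path length is Σ|Δx|.
0–6 s: |Δx| = |-1 − 5| = 6 m
6–9 s: |Δx| = |-1 − -1| = 0 m
9–12 s: |Δx| = |8 − -1| = 9 m
Total path = 15 m; average speed = 15/12 = 1.25 m/s.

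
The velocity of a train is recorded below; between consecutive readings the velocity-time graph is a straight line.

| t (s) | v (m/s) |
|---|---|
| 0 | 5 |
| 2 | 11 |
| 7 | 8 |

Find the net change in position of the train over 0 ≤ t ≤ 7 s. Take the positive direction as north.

Net displacement equals the area under the velocity-time graph (areas below the axis count negative).
0–2 s: ½(5 + 11)(2) = 16 m
2–7 s: ½(11 + 8)(5) = 47.5 m
Net displacement = 63.5 m

63.5 m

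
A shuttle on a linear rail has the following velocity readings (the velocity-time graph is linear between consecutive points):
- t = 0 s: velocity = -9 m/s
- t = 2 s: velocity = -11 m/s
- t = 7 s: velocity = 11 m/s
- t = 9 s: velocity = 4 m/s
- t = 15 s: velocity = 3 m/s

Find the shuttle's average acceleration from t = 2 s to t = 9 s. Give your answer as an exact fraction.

Average acceleration = Δv/Δt = (4 − -11)/(9 − 2) = 15/7 m/s².

15/7 m/s²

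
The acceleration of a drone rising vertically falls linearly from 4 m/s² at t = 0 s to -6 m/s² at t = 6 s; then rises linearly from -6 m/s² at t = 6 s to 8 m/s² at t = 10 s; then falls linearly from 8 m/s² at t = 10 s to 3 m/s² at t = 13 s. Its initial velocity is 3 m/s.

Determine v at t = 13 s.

17.5 m/s

Δv equals the area under the a-t graph; then v = v₀ + Δv.
0–6 s: ½(4 + -6)(6) = -6 m/s
6–10 s: ½(-6 + 8)(4) = 4 m/s
10–13 s: ½(8 + 3)(3) = 16.5 m/s
Δv = 14.5 m/s, so v(13) = 3 + (14.5) = 17.5 m/s.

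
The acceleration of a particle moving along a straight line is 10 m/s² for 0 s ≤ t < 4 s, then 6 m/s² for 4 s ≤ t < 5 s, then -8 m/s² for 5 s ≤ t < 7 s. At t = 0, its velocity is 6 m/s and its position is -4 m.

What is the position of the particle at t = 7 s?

237 m

On each constant-a segment, Δv = aΔt and Δx = v₀Δt + ½aΔt²; chain segment to segment.
0–4 s: v starts 6 m/s; Δx = 6·4 + ½·10·4² = 104 m; v ends 46 m/s.
4–5 s: v starts 46 m/s; Δx = 46·1 + ½·6·1² = 49 m; v ends 52 m/s.
5–7 s: v starts 52 m/s; Δx = 52·2 + ½·-8·2² = 88 m; v ends 36 m/s.
x(7) = -4 + Σ Δx = 237 m.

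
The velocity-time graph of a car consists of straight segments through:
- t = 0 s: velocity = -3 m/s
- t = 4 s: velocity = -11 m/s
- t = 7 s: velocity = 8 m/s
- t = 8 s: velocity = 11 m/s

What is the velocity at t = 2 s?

-7 m/s

On 0–4 s the graph is linear from -3 to -11 m/s: v(2) = -3 + (-11 − -3)·(2 − 0)/(4 − 0) = -7 m/s.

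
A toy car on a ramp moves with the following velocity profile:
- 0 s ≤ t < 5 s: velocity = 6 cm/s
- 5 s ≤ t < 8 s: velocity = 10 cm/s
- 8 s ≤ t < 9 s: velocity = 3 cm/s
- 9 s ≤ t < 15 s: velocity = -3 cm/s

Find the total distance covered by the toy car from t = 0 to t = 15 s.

81 cm

Distance (not displacement) is the total path length: add the absolute areas under v-t.
0–5 s: |6| × 5 = 30 cm
5–8 s: |10| × 3 = 30 cm
8–9 s: |3| × 1 = 3 cm
9–15 s: |-3| × 6 = 18 cm
Total distance = 81 cm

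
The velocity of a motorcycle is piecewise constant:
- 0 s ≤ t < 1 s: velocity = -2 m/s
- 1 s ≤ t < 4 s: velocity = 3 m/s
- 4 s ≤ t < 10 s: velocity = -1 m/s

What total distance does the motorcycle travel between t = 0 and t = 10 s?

Distance (not displacement) is the total path length: add the absolute areas under v-t.
0–1 s: |-2| × 1 = 2 m
1–4 s: |3| × 3 = 9 m
4–10 s: |-1| × 6 = 6 m
Total distance = 17 m

17 m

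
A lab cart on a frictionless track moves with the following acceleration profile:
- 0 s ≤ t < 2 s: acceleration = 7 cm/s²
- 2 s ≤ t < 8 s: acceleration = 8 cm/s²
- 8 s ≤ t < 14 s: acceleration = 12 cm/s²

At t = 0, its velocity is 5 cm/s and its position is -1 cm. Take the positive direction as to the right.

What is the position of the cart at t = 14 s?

On each constant-a segment, Δv = aΔt and Δx = v₀Δt + ½aΔt²; chain segment to segment.
0–2 s: v starts 5 cm/s; Δx = 5·2 + ½·7·2² = 24 cm; v ends 19 cm/s.
2–8 s: v starts 19 cm/s; Δx = 19·6 + ½·8·6² = 258 cm; v ends 67 cm/s.
8–14 s: v starts 67 cm/s; Δx = 67·6 + ½·12·6² = 618 cm; v ends 139 cm/s.
x(14) = -1 + Σ Δx = 899 cm.

899 cm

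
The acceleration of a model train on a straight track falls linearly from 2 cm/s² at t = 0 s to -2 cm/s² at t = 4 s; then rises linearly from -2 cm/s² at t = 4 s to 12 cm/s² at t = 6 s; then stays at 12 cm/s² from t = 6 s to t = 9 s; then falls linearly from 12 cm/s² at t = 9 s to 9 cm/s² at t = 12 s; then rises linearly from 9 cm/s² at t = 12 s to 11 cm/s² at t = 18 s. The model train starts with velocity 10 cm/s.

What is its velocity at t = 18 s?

Δv equals the area under the a-t graph; then v = v₀ + Δv.
0–4 s: ½(2 + -2)(4) = 0 cm/s
4–6 s: ½(-2 + 12)(2) = 10 cm/s
6–9 s: 12 × 3 = 36 cm/s
9–12 s: ½(12 + 9)(3) = 31.5 cm/s
12–18 s: ½(9 + 11)(6) = 60 cm/s
Δv = 137.5 cm/s, so v(18) = 10 + (137.5) = 147.5 cm/s.

147.5 cm/s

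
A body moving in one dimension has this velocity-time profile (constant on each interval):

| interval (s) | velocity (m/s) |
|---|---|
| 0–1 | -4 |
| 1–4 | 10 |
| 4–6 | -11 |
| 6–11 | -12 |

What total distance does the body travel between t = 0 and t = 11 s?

Distance (not displacement) is the total path length: add the absolute areas under v-t.
0–1 s: |-4| × 1 = 4 m
1–4 s: |10| × 3 = 30 m
4–6 s: |-11| × 2 = 22 m
6–11 s: |-12| × 5 = 60 m
Total distance = 116 m

116 m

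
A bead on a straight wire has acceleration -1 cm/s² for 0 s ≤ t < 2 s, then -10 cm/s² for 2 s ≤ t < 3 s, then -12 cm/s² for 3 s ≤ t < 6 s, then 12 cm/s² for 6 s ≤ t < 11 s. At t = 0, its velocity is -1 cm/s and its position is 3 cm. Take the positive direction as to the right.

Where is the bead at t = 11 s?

On each constant-a segment, Δv = aΔt and Δx = v₀Δt + ½aΔt²; chain segment to segment.
0–2 s: v starts -1 cm/s; Δx = -1·2 + ½·-1·2² = -4 cm; v ends -3 cm/s.
2–3 s: v starts -3 cm/s; Δx = -3·1 + ½·-10·1² = -8 cm; v ends -13 cm/s.
3–6 s: v starts -13 cm/s; Δx = -13·3 + ½·-12·3² = -93 cm; v ends -49 cm/s.
6–11 s: v starts -49 cm/s; Δx = -49·5 + ½·12·5² = -95 cm; v ends 11 cm/s.
x(11) = 3 + Σ Δx = -197 cm.

-197 cm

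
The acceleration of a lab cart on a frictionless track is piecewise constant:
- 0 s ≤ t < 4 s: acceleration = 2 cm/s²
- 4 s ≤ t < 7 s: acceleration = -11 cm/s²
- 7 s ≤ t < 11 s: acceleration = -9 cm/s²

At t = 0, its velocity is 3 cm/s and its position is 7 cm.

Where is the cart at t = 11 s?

On each constant-a segment, Δv = aΔt and Δx = v₀Δt + ½aΔt²; chain segment to segment.
0–4 s: v starts 3 cm/s; Δx = 3·4 + ½·2·4² = 28 cm; v ends 11 cm/s.
4–7 s: v starts 11 cm/s; Δx = 11·3 + ½·-11·3² = -16.5 cm; v ends -22 cm/s.
7–11 s: v starts -22 cm/s; Δx = -22·4 + ½·-9·4² = -160 cm; v ends -58 cm/s.
x(11) = 7 + Σ Δx = -141.5 cm.

-141.5 cm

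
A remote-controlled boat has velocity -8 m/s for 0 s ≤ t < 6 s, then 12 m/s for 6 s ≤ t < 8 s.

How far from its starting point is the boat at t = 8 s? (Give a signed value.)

-24 m

Displacement is the signed area under the v-t curve.
0–6 s: -8 × 6 = -48 m
6–8 s: 12 × 2 = 24 m
Net displacement = -24 m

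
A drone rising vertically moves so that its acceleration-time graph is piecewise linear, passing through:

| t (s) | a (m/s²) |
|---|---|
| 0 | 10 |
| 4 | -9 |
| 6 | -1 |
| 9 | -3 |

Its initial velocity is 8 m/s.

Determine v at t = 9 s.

Δv equals the area under the a-t graph; then v = v₀ + Δv.
0–4 s: ½(10 + -9)(4) = 2 m/s
4–6 s: ½(-9 + -1)(2) = -10 m/s
6–9 s: ½(-1 + -3)(3) = -6 m/s
Δv = -14 m/s, so v(9) = 8 + (-14) = -6 m/s.

-6 m/s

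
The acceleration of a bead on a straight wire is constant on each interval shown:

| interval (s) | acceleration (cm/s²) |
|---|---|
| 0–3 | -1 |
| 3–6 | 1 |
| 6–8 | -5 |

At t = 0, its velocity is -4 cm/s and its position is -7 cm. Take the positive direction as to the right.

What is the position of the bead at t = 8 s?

-58 cm

On each constant-a segment, Δv = aΔt and Δx = v₀Δt + ½aΔt²; chain segment to segment.
0–3 s: v starts -4 cm/s; Δx = -4·3 + ½·-1·3² = -16.5 cm; v ends -7 cm/s.
3–6 s: v starts -7 cm/s; Δx = -7·3 + ½·1·3² = -16.5 cm; v ends -4 cm/s.
6–8 s: v starts -4 cm/s; Δx = -4·2 + ½·-5·2² = -18 cm; v ends -14 cm/s.
x(8) = -7 + Σ Δx = -58 cm.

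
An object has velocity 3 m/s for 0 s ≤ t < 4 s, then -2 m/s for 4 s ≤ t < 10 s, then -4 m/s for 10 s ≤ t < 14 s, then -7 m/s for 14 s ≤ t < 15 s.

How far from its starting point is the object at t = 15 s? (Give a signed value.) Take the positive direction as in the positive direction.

-23 m

Net displacement equals the area under the velocity-time graph (areas below the axis count negative).
0–4 s: 3 × 4 = 12 m
4–10 s: -2 × 6 = -12 m
10–14 s: -4 × 4 = -16 m
14–15 s: -7 × 1 = -7 m
Net displacement = -23 m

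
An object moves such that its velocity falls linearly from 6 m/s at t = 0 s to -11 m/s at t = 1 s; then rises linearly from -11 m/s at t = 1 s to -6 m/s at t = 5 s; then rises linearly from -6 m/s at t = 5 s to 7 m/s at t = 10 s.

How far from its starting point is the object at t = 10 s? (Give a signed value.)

-34 m

Net displacement equals the area under the velocity-time graph (areas below the axis count negative).
0–1 s: ½(6 + -11)(1) = -2.5 m
1–5 s: ½(-11 + -6)(4) = -34 m
5–10 s: ½(-6 + 7)(5) = 2.5 m
Net displacement = -34 m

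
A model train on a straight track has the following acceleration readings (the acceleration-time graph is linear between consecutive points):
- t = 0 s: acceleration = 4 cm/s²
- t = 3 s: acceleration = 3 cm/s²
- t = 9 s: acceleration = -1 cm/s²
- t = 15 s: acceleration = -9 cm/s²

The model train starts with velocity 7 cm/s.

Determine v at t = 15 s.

-6.5 cm/s

Δv equals the area under the a-t graph; then v = v₀ + Δv.
0–3 s: ½(4 + 3)(3) = 10.5 cm/s
3–9 s: ½(3 + -1)(6) = 6 cm/s
9–15 s: ½(-1 + -9)(6) = -30 cm/s
Δv = -13.5 cm/s, so v(15) = 7 + (-13.5) = -6.5 cm/s.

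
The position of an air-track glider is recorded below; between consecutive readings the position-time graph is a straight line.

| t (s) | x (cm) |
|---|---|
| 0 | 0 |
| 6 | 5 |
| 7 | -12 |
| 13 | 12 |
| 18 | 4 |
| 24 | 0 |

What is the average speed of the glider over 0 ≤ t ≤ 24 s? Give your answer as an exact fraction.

Average speed = (total path length)/(elapsed time); on a piecewise-linear x-t graph the path length is Σ|Δx|.
0–6 s: |Δx| = |5 − 0| = 5 cm
6–7 s: |Δx| = |-12 − 5| = 17 cm
7–13 s: |Δx| = |12 − -12| = 24 cm
13–18 s: |Δx| = |4 − 12| = 8 cm
18–24 s: |Δx| = |0 − 4| = 4 cm
Total path = 58 cm; average speed = 58/24 = 29/12 cm/s.

29/12 cm/s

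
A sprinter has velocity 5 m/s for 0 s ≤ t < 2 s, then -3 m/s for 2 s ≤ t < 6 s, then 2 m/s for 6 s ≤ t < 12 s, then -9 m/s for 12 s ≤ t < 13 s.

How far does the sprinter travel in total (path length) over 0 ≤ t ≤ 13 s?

Distance (not displacement) is the total path length: add the absolute areas under v-t.
0–2 s: |5| × 2 = 10 m
2–6 s: |-3| × 4 = 12 m
6–12 s: |2| × 6 = 12 m
12–13 s: |-9| × 1 = 9 m
Total distance = 43 m

43 m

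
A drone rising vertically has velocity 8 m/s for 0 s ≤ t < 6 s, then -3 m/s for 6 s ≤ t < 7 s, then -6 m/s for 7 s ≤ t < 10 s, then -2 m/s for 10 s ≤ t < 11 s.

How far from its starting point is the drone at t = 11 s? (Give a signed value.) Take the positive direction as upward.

Displacement is the signed area under the v-t curve.
0–6 s: 8 × 6 = 48 m
6–7 s: -3 × 1 = -3 m
7–10 s: -6 × 3 = -18 m
10–11 s: -2 × 1 = -2 m
Net displacement = 25 m

25 m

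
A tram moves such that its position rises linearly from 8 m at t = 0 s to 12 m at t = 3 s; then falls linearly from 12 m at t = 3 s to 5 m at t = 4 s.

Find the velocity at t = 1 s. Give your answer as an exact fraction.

4/3 m/s

Velocity is the slope of the x-t graph on 0–3 s: (12 − 8)/(3 − 0) = 4/3 m/s.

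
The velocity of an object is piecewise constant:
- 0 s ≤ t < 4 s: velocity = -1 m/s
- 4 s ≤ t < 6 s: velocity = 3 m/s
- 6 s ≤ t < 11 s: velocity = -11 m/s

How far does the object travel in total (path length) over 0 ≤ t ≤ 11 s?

65 m

Total distance travelled is ∫|v| dt — sum the magnitudes of each area piece.
0–4 s: |-1| × 4 = 4 m
4–6 s: |3| × 2 = 6 m
6–11 s: |-11| × 5 = 55 m
Total distance = 65 m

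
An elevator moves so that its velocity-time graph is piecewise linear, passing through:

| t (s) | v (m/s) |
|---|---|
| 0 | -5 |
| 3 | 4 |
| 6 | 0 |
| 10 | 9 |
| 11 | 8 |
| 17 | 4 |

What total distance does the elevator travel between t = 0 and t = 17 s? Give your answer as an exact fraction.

Total distance travelled is ∫|v| dt — sum the magnitudes of each area piece.
0–3 s: v = 0 at t = 5/3 s; triangle areas 25/6 + 8/3 = 41/6 m
3–6 s: |½(4 + 0)(3)| = 6 m
6–10 s: |½(0 + 9)(4)| = 18 m
10–11 s: |½(9 + 8)(1)| = 8.5 m
11–17 s: |½(8 + 4)(6)| = 36 m
Total distance = 226/3 m

226/3 m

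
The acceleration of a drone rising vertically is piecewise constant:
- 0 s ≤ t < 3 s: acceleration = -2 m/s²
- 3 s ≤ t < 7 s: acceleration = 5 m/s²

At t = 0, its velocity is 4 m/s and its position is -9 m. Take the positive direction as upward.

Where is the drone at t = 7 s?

On each constant-a segment, Δv = aΔt and Δx = v₀Δt + ½aΔt²; chain segment to segment.
0–3 s: v starts 4 m/s; Δx = 4·3 + ½·-2·3² = 3 m; v ends -2 m/s.
3–7 s: v starts -2 m/s; Δx = -2·4 + ½·5·4² = 32 m; v ends 18 m/s.
x(7) = -9 + Σ Δx = 26 m.

26 m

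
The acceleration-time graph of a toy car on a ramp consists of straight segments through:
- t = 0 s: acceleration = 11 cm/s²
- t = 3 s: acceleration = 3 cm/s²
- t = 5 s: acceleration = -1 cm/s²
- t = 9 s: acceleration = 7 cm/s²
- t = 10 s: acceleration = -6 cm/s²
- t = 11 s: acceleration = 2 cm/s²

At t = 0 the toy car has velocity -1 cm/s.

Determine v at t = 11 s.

32.5 cm/s

Δv equals the area under the a-t graph; then v = v₀ + Δv.
0–3 s: ½(11 + 3)(3) = 21 cm/s
3–5 s: ½(3 + -1)(2) = 2 cm/s
5–9 s: ½(-1 + 7)(4) = 12 cm/s
9–10 s: ½(7 + -6)(1) = 0.5 cm/s
10–11 s: ½(-6 + 2)(1) = -2 cm/s
Δv = 33.5 cm/s, so v(11) = -1 + (33.5) = 32.5 cm/s.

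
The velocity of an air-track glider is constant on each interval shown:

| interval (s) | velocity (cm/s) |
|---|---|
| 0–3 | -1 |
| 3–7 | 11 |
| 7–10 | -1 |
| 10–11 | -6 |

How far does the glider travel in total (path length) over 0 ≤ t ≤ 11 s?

56 cm

Distance (not displacement) is the total path length: add the absolute areas under v-t.
0–3 s: |-1| × 3 = 3 cm
3–7 s: |11| × 4 = 44 cm
7–10 s: |-1| × 3 = 3 cm
10–11 s: |-6| × 1 = 6 cm
Total distance = 56 cm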